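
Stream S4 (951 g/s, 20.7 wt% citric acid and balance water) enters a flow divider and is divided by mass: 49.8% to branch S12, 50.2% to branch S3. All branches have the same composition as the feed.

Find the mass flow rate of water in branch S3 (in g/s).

Branch S3 total = 0.502×951 = 477.4 g/s.
water in S3 = 0.793×477.4 = 378.58 g/s.

378.6 g/s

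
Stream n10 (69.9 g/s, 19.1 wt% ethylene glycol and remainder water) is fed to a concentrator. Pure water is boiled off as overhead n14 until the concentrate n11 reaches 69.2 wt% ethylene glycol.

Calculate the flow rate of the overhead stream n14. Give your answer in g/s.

ethylene glycol is conserved: 69.9×0.191 = 13.351 g/s all reports to the concentrate.
Concentrate = 13.351/(target fraction) = 19.293 g/s.
Overhead = 69.9 − 19.293 = 50.607 g/s.

50.61 g/s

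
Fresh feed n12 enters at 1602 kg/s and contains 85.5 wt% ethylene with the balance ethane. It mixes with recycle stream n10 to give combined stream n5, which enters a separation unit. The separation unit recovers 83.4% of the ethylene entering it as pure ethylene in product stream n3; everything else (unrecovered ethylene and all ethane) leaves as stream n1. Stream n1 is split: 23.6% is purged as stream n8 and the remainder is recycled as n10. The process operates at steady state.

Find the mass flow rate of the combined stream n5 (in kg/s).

ethane enters only via n12 and leaves only via the purge: 1602×0.145 = 0.236×(ethane in n1), and the separation unit passes all ethane, so ethane in n5 = ethane in n1 = 984.28 kg/s.
ethylene in n5: m_A = 1602×0.855 + (1−0.236)·(1−0.834)·m_A, so m_A = 1369.7/0.8732 = 1568.7 kg/s.
n5 = 1568.7 + 984.28 = 2552.9 kg/s.

2553 kg/s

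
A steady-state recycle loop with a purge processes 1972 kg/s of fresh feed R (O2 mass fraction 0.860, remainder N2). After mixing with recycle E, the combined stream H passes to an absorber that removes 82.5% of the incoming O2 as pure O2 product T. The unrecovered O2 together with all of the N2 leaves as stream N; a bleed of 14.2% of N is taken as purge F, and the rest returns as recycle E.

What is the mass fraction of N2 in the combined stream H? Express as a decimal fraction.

N2 enters only via R and leaves only via the purge: 1972×0.140 = 0.142×(N2 in N), and the absorber passes all N2, so N2 in H = N2 in N = 1944.2 kg/s.
O2 in H: m_A = 1972×0.860 + (1−0.142)·(1−0.825)·m_A, so m_A = 1695.9/0.8498 = 1995.6 kg/s.
H = 1995.6 + 1944.2 = 3939.8 kg/s.
N2 fraction in H = 1944.2/3939.8 = 0.493.

0.493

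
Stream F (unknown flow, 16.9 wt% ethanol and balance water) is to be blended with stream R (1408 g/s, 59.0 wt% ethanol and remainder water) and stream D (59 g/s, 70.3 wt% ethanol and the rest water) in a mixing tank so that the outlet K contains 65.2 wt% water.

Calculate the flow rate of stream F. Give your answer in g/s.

2021 g/s

Let F be the unknown flow. Total out = 1467 + F.
water balance: 594.8 + 0.831·F = 0.652·(1467 + F)
(0.831 − 0.652)·F = 0.652×1467 − 594.8 = 361.68
F = 361.68 / 0.179 = 2020.6 g/s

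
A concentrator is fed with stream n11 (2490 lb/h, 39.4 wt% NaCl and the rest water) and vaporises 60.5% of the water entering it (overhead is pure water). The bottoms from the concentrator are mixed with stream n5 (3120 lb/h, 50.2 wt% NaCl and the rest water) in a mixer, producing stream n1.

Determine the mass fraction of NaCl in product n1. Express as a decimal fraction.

0.542

Vapour removed = 0.605×0.606×2490 = 912.91 lb/h; concentrate = 1577.1 lb/h.
NaCl reaching the mixer = 981.06 (from concentrate) + 3120×0.502 = 2547.3 lb/h.
Product flow = 1577.1 + 3120 = 4697.1 lb/h; NaCl fraction = 0.542.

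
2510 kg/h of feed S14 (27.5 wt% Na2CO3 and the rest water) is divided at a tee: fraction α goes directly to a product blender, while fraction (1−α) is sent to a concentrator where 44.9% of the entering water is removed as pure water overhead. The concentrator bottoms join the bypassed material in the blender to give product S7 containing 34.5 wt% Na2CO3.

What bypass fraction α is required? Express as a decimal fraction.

All 2510×0.275 = 690.25 kg/h of Na2CO3 reaches S7, so S7 = 690.25/0.345 = 2000.7 kg/h and vapour = 509.28 kg/h.
The evaporator receives (1−α)·2510 of feed at 0.725 water and removes 0.449 of that water:
0.449×0.725×(1−α)×2510 = 509.28
(1−α) = 509.28/817.07 = 0.6233;  α = 0.3767.

0.377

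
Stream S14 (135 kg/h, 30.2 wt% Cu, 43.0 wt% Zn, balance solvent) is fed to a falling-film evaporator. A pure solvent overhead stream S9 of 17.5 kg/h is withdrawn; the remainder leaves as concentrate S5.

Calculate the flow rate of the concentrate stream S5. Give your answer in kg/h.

117.5 kg/h

Concentrate = 135 − 17.5 = 117.5 kg/h.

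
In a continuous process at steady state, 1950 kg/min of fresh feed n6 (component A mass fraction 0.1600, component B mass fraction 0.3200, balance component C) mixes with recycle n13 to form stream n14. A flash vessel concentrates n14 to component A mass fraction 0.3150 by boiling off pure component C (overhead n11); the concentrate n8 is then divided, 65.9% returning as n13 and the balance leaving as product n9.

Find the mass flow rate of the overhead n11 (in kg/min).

Overall component A balance (none leaves overhead): component A in fresh feed = component A in product, i.e. 1950×0.160 = (1−0.659)·n8·0.315.
n8 = 312/(0.315×0.341) = 2904.6 kg/min.
Recycle n13 = 0.659×2904.6 = 1914.1 kg/min.
Combined feed n14 = 1950 + 1914.1 = 3864.1 kg/min.
Overhead n11 = n14 − n8 = 3864.1 − 2904.6 = 959.52 kg/min.

959.5 kg/min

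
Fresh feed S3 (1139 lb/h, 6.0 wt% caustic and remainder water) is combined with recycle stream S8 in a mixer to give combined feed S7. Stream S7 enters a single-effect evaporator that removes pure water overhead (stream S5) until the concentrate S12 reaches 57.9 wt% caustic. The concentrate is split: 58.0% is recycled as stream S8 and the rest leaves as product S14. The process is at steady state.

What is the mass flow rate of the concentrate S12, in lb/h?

Overall caustic balance (none leaves overhead): caustic in fresh feed = caustic in product, i.e. 1139×0.060 = (1−0.580)·S12·0.579.
S12 = 68.34/(0.579×0.420) = 281.03 lb/h.

281 lb/h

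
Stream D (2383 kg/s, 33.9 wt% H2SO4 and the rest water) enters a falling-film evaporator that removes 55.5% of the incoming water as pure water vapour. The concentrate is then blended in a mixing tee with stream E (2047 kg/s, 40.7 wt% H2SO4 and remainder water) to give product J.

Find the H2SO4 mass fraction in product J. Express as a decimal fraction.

Vapour removed = 0.555×0.661×2383 = 874.22 kg/s; concentrate = 1508.8 kg/s.
H2SO4 reaching the mixer = 807.84 (from concentrate) + 2047×0.407 = 1641 kg/s.
Product flow = 1508.8 + 2047 = 3555.8 kg/s; H2SO4 fraction = 0.461.

0.461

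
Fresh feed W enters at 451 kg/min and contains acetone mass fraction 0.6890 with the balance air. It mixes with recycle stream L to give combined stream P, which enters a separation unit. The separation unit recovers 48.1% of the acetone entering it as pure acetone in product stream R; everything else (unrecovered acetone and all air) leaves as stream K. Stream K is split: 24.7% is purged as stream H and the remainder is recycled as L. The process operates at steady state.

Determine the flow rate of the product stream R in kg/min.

245.3 kg/min

acetone in P: m_A = 451×0.689 + (1−0.247)·(1−0.481)·m_A, so m_A = 310.74/0.6092 = 510.08 kg/min.
Product R = 0.481×510.08 = 245.35 kg/min.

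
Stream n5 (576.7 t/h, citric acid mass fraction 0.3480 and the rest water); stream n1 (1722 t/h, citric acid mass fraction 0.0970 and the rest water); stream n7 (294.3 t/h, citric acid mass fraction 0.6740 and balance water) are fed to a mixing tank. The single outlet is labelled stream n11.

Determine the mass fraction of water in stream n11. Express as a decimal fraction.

0.7817

Total flow out = 576.7 + 1722 + 294.3 = 2593 t/h.
water in = 576.7×0.652 + 1722×0.903 + 294.3×0.326 = 2026.9 t/h.
water mass fraction in n11 = 2026.9/2593 = 0.7817.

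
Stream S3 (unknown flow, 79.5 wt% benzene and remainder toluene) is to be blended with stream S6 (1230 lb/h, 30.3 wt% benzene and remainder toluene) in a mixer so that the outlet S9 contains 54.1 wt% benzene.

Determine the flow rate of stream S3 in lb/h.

Let S3 be the unknown flow. Total out = 1230 + S3.
benzene balance: 372.69 + 0.795·S3 = 0.541·(1230 + S3)
(0.795 − 0.541)·S3 = 0.541×1230 − 372.69 = 292.74
S3 = 292.74 / 0.254 = 1152.5 lb/h

1153 lb/h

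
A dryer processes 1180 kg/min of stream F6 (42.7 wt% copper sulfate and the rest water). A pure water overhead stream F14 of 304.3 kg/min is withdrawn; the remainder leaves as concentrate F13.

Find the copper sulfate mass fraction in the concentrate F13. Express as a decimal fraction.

0.575

copper sulfate is not removed: 1180×0.427 = 503.86 kg/min of copper sulfate enters F13.
Concentrate = 1180 − 304.3 = 875.7 kg/min.
Mass fraction = 503.86/875.7 = 0.575.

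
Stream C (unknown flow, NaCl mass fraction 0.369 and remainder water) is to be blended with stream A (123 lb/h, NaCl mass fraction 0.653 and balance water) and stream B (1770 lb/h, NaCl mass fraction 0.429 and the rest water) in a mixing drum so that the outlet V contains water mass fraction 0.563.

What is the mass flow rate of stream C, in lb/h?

182.5 lb/h

Let C be the unknown flow. Total out = 1893 + C.
water balance: 1053.4 + 0.631·C = 0.563·(1893 + C)
(0.631 − 0.563)·C = 0.563×1893 − 1053.4 = 12.408
C = 12.408 / 0.068 = 182.47 lb/h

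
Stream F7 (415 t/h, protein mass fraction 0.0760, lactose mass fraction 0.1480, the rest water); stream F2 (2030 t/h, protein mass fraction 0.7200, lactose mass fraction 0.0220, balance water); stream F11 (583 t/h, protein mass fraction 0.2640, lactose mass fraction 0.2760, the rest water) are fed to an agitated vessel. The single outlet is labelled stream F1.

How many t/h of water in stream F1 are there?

water out = water in = 415×0.776 + 2030×0.258 + 583×0.460 = 1114 t/h.

1114 t/h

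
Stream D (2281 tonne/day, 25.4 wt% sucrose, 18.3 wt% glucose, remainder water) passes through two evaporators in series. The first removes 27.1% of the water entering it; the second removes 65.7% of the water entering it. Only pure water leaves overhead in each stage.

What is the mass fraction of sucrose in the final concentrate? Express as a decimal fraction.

water in feed = 2281×0.563 = 1284.2 tonne/day.
After stage 1: water left = (1−0.271)×1284.2 = 936.18; stream total = 1933 tonne/day.
After stage 2: water left = (1−0.657)×936.18 = 321.11; final concentrate = 1317.9 tonne/day.
sucrose fraction = 579.37/1317.9 = 0.440.

0.440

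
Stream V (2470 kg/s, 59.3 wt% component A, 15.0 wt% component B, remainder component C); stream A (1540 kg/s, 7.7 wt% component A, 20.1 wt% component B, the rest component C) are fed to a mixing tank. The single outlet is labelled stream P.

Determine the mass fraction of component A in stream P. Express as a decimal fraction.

Total flow out = 2470 + 1540 = 4010 kg/s.
component A in = 2470×0.593 + 1540×0.077 = 1583.3 kg/s.
component A mass fraction in P = 1583.3/4010 = 0.395.

0.395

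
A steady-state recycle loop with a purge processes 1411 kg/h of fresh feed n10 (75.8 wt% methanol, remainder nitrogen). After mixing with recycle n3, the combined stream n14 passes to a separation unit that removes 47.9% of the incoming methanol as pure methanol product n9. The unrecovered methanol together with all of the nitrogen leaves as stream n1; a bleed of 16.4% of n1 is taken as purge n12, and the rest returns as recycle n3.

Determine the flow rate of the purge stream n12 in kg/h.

nitrogen enters only via n10 and leaves only via the purge: 1411×0.242 = 0.164×(nitrogen in n1), and the separation unit passes all nitrogen, so nitrogen in n14 = nitrogen in n1 = 2082.1 kg/h.
methanol in n14: m_A = 1411×0.758 + (1−0.164)·(1−0.479)·m_A, so m_A = 1069.5/0.5644 = 1894.9 kg/h.
n1 = (1−0.479)×1894.9 + 2082.1 = 3069.3 kg/h.
Purge n12 = 0.164×3069.3 = 503.37 kg/h.

503.4 kg/h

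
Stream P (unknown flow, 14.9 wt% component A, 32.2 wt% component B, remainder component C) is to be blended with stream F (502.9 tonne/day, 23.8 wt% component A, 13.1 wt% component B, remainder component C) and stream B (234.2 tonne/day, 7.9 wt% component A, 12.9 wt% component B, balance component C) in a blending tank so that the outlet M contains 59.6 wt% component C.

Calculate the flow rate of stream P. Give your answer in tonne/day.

947.8 tonne/day

Let P be the unknown flow. Total out = 737.1 + P.
component C balance: 502.82 + 0.529·P = 0.596·(737.1 + P)
(0.529 − 0.596)·P = 0.596×737.1 − 502.82 = -63.505
P = -63.505 / -0.067 = 947.83 tonne/day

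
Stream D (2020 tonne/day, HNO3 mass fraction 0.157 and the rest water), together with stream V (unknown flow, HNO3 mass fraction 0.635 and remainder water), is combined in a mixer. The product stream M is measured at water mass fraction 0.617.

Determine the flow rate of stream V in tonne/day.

1812 tonne/day

Let V be the unknown flow. Total out = 2020 + V.
water balance: 1702.9 + 0.365·V = 0.617·(2020 + V)
(0.365 − 0.617)·V = 0.617×2020 − 1702.9 = -456.52
V = -456.52 / -0.252 = 1811.6 tonne/day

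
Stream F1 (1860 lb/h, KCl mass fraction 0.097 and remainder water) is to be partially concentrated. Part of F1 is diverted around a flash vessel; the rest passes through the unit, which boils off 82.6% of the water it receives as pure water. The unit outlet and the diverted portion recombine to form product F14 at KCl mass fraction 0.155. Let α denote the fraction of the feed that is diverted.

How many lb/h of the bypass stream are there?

All 1860×0.097 = 180.42 lb/h of KCl reaches F14, so F14 = 180.42/0.155 = 1164 lb/h and vapour = 696 lb/h.
The evaporator receives (1−α)·1860 of feed at 0.903 water and removes 0.826 of that water:
0.826×0.903×(1−α)×1860 = 696
(1−α) = 696/1387.3 = 0.5017;  α = 0.4983.
Bypass flow = 0.4983×1860 = 926.87 lb/h.

926.9 lb/h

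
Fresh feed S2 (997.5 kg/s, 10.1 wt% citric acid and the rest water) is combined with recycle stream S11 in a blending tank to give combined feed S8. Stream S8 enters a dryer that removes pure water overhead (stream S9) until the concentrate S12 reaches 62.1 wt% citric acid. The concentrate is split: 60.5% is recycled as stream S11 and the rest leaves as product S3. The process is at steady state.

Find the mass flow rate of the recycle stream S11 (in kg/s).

248.5 kg/s

Overall citric acid balance (none leaves overhead): citric acid in fresh feed = citric acid in product, i.e. 997.5×0.101 = (1−0.605)·S12·0.621.
S12 = 100.75/(0.621×0.395) = 410.72 kg/s.
Recycle S11 = 0.605×410.72 = 248.49 kg/s.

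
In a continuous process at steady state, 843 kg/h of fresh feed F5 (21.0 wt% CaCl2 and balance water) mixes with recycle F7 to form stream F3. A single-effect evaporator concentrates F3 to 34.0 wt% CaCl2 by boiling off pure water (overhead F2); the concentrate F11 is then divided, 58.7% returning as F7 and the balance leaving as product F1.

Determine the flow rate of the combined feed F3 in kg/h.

1583 kg/h

Overall CaCl2 balance (none leaves overhead): CaCl2 in fresh feed = CaCl2 in product, i.e. 843×0.210 = (1−0.587)·F11·0.340.
F11 = 177.03/(0.340×0.413) = 1260.7 kg/h.
Recycle F7 = 0.587×1260.7 = 740.04 kg/h.
Combined feed F3 = 843 + 740.04 = 1583 kg/h.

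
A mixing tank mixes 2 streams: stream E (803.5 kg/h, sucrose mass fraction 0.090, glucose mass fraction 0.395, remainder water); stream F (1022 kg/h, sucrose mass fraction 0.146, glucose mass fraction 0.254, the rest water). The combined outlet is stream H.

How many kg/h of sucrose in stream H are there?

sucrose out = sucrose in = 803.5×0.090 + 1022×0.146 = 221.53 kg/h.

221.5 kg/h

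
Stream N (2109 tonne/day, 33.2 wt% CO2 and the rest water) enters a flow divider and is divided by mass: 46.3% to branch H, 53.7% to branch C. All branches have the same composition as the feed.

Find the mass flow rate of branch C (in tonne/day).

1133 tonne/day

Branch C flow = 0.537×2109 = 1132.5 tonne/day.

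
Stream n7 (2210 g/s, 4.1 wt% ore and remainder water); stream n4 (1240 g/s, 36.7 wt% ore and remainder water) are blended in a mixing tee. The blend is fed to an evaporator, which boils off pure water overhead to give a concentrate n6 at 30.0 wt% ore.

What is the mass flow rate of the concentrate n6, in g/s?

1819 g/s

ore entering = 2210×0.041 + 1240×0.367 = 545.69 g/s.
All ore reports to n6, so n6 = 545.69/0.300 = 1819 g/s.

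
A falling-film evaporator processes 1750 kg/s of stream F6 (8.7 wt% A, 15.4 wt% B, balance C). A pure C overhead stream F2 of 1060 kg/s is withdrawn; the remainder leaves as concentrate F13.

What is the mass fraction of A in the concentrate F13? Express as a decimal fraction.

A is not removed: 1750×0.087 = 152.25 kg/s of A enters F13.
Concentrate = 1750 − 1060 = 690 kg/s.
Mass fraction = 152.25/690 = 0.221.

0.221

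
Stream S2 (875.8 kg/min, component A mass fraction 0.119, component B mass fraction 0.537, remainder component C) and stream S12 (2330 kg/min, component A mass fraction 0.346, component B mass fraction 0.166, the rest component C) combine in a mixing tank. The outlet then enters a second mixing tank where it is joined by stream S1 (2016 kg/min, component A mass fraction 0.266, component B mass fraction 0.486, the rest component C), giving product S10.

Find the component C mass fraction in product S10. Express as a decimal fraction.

0.371

Overall, product flow = 5221.8 kg/min.
component C in = 875.8×0.344 + 2330×0.488 + 2016×0.248 = 1938.3 kg/min.
component C fraction in S10 = 0.371.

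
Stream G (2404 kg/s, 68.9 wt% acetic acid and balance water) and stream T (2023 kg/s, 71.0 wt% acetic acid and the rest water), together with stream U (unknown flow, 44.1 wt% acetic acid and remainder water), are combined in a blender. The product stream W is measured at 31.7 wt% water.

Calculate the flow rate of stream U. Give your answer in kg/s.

285.3 kg/s

Let U be the unknown flow. Total out = 4427 + U.
water balance: 1334.3 + 0.559·U = 0.317·(4427 + U)
(0.559 − 0.317)·U = 0.317×4427 − 1334.3 = 69.045
U = 69.045 / 0.242 = 285.31 kg/s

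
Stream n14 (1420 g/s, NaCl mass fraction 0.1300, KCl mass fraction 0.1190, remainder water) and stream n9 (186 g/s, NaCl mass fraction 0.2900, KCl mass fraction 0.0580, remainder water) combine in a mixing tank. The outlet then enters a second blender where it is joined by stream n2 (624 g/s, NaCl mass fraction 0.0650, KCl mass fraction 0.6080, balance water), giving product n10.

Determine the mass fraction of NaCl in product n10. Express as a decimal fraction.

0.1252

Overall, product flow = 2230 g/s.
NaCl in = 1420×0.130 + 186×0.290 + 624×0.065 = 279.1 g/s.
NaCl fraction in n10 = 0.1252.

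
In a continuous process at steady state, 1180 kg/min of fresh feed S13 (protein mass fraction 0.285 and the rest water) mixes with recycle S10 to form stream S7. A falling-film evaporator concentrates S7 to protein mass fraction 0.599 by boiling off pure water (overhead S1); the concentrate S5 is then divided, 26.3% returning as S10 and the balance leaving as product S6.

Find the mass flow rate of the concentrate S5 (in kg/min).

761.8 kg/min

Overall protein balance (none leaves overhead): protein in fresh feed = protein in product, i.e. 1180×0.285 = (1−0.263)·S5·0.599.
S5 = 336.3/(0.599×0.737) = 761.79 kg/min.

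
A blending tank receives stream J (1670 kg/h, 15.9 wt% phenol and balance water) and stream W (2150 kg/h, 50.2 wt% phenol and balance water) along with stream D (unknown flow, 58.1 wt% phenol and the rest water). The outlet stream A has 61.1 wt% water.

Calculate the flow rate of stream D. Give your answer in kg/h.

Let D be the unknown flow. Total out = 3820 + D.
water balance: 2475.2 + 0.419·D = 0.611·(3820 + D)
(0.419 − 0.611)·D = 0.611×3820 − 2475.2 = -141.15
D = -141.15 / -0.192 = 735.16 kg/h

735.2 kg/h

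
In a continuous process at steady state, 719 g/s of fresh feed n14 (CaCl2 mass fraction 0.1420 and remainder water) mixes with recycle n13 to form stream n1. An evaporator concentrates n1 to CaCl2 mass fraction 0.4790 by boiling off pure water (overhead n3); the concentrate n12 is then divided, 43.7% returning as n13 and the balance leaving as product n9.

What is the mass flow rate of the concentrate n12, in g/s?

378.6 g/s

Overall CaCl2 balance (none leaves overhead): CaCl2 in fresh feed = CaCl2 in product, i.e. 719×0.142 = (1−0.437)·n12·0.479.
n12 = 102.1/(0.479×0.563) = 378.59 g/s.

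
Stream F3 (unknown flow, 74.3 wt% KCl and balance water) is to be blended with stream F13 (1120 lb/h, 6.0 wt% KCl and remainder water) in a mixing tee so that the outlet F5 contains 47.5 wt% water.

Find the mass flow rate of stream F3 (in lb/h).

Let F3 be the unknown flow. Total out = 1120 + F3.
water balance: 1052.8 + 0.257·F3 = 0.475·(1120 + F3)
(0.257 − 0.475)·F3 = 0.475×1120 − 1052.8 = -520.8
F3 = -520.8 / -0.218 = 2389 lb/h

2389 lb/h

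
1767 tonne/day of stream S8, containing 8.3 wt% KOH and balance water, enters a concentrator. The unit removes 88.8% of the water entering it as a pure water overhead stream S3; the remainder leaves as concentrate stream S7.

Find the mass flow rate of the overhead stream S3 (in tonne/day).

1439 tonne/day

water entering = 1767×0.917 = 1620.3 tonne/day; overhead removed = 0.888×1620.3 = 1438.9 tonne/day.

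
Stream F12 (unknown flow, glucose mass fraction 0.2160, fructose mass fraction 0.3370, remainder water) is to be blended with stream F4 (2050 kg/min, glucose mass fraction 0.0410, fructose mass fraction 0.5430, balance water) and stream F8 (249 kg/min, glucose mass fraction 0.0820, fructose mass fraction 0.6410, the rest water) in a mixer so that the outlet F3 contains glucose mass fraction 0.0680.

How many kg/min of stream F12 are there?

350.4 kg/min

Let F12 be the unknown flow. Total out = 2299 + F12.
glucose balance: 104.47 + 0.216·F12 = 0.068·(2299 + F12)
(0.216 − 0.068)·F12 = 0.068×2299 − 104.47 = 51.864
F12 = 51.864 / 0.148 = 350.43 kg/min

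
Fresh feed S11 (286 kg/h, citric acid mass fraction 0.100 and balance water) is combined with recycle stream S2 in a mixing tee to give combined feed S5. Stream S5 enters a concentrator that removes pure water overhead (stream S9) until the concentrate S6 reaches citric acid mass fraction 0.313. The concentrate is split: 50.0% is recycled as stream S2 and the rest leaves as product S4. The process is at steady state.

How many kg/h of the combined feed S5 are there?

Overall citric acid balance (none leaves overhead): citric acid in fresh feed = citric acid in product, i.e. 286×0.100 = (1−0.500)·S6·0.313.
S6 = 28.6/(0.313×0.500) = 182.75 kg/h.
Recycle S2 = 0.500×182.75 = 91.374 kg/h.
Combined feed S5 = 286 + 91.374 = 377.37 kg/h.

377.4 kg/h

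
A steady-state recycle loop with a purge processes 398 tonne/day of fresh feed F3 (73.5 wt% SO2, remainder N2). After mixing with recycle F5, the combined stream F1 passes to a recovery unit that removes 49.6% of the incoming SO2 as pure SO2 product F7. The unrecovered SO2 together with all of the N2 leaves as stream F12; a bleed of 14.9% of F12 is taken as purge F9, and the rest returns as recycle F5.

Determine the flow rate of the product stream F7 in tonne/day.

SO2 in F1: m_A = 398×0.735 + (1−0.149)·(1−0.496)·m_A, so m_A = 292.53/0.5711 = 512.23 tonne/day.
Product F7 = 0.496×512.23 = 254.06 tonne/day.

254.1 tonne/day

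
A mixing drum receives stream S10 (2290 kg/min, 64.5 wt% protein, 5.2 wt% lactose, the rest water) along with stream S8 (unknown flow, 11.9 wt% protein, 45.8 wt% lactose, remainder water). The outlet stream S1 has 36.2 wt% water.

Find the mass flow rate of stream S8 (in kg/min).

2215 kg/min

Let S8 be the unknown flow. Total out = 2290 + S8.
water balance: 693.87 + 0.423·S8 = 0.362·(2290 + S8)
(0.423 − 0.362)·S8 = 0.362×2290 − 693.87 = 135.11
S8 = 135.11 / 0.061 = 2214.9 kg/min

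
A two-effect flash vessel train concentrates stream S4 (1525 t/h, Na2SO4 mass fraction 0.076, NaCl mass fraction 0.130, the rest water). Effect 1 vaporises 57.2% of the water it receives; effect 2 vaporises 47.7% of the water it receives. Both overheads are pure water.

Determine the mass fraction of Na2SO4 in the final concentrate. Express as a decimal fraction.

0.198

water in feed = 1525×0.794 = 1210.9 t/h.
After stage 1: water left = (1−0.572)×1210.9 = 518.24; stream total = 832.39 t/h.
After stage 2: water left = (1−0.477)×518.24 = 271.04; final concentrate = 585.19 t/h.
Na2SO4 fraction = 115.9/585.19 = 0.198.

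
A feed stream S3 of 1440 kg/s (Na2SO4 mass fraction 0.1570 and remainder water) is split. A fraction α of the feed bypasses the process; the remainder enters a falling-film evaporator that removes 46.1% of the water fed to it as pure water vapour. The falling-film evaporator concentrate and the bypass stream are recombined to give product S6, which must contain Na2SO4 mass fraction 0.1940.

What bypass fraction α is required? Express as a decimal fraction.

All 1440×0.157 = 226.08 kg/s of Na2SO4 reaches S6, so S6 = 226.08/0.194 = 1165.4 kg/s and vapour = 274.64 kg/s.
The evaporator receives (1−α)·1440 of feed at 0.843 water and removes 0.461 of that water:
0.461×0.843×(1−α)×1440 = 274.64
(1−α) = 274.64/559.62 = 0.4908;  α = 0.5092.

0.509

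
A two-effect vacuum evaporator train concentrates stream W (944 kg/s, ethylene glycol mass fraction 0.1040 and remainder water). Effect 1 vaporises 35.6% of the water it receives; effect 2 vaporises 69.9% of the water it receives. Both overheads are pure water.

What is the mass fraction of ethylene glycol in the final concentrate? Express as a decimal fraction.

0.3745

water in feed = 944×0.896 = 845.82 kg/s.
After stage 1: water left = (1−0.356)×845.82 = 544.71; stream total = 642.89 kg/s.
After stage 2: water left = (1−0.699)×544.71 = 163.96; final concentrate = 262.13 kg/s.
ethylene glycol fraction = 98.176/262.13 = 0.3745.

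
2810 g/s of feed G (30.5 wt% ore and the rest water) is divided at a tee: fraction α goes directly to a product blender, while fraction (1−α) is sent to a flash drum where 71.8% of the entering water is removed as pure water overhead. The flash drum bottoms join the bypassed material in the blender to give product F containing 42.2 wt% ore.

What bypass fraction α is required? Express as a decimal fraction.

All 2810×0.305 = 857.05 g/s of ore reaches F, so F = 857.05/0.422 = 2030.9 g/s and vapour = 779.08 g/s.
The evaporator receives (1−α)·2810 of feed at 0.695 water and removes 0.718 of that water:
0.718×0.695×(1−α)×2810 = 779.08
(1−α) = 779.08/1402.2 = 0.5556;  α = 0.4444.

0.444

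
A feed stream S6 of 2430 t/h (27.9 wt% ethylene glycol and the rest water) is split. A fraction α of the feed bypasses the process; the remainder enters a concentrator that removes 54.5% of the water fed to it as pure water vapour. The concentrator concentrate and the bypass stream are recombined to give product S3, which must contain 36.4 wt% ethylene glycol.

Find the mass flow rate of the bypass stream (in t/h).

All 2430×0.279 = 677.97 t/h of ethylene glycol reaches S3, so S3 = 677.97/0.364 = 1862.6 t/h and vapour = 567.45 t/h.
The evaporator receives (1−α)·2430 of feed at 0.721 water and removes 0.545 of that water:
0.545×0.721×(1−α)×2430 = 567.45
(1−α) = 567.45/954.86 = 0.5943;  α = 0.4057.
Bypass flow = 0.4057×2430 = 985.92 t/h.

985.9 t/h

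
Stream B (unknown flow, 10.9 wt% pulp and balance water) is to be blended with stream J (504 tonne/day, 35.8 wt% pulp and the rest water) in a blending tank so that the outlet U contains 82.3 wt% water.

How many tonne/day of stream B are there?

Let B be the unknown flow. Total out = 504 + B.
water balance: 323.57 + 0.891·B = 0.823·(504 + B)
(0.891 − 0.823)·B = 0.823×504 − 323.57 = 91.224
B = 91.224 / 0.068 = 1341.5 tonne/day

1342 tonne/day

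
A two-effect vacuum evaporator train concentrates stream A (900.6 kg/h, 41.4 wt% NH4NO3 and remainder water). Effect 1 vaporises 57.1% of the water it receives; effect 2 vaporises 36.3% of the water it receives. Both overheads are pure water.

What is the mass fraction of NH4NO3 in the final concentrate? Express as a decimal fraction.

water in feed = 900.6×0.586 = 527.75 kg/h.
After stage 1: water left = (1−0.571)×527.75 = 226.41; stream total = 599.25 kg/h.
After stage 2: water left = (1−0.363)×226.41 = 144.22; final concentrate = 517.07 kg/h.
NH4NO3 fraction = 372.85/517.07 = 0.721.

0.721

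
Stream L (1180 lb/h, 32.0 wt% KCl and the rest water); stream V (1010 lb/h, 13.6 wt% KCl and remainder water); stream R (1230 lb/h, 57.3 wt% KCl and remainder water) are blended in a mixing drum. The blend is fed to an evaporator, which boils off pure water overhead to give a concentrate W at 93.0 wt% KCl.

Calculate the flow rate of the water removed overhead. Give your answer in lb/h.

KCl entering = 1180×0.320 + 1010×0.136 + 1230×0.573 = 1219.8 lb/h.
All KCl reports to W, so W = 1219.8/0.930 = 1311.6 lb/h.
Total feed = 3420 lb/h; overhead = 3420 − 1311.6 = 2108.4 lb/h.

2108 lb/h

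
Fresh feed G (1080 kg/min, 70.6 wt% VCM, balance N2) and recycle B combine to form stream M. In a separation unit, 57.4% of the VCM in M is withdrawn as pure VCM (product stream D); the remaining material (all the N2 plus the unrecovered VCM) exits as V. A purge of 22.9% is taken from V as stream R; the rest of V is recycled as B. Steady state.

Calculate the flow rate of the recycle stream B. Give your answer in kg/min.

1442 kg/min

N2 enters only via G and leaves only via the purge: 1080×0.294 = 0.229×(N2 in V), and the separation unit passes all N2, so N2 in M = N2 in V = 1386.6 kg/min.
VCM in M: m_A = 1080×0.706 + (1−0.229)·(1−0.574)·m_A, so m_A = 762.48/0.6716 = 1135.4 kg/min.
V = (1−0.574)×1135.4 + 1386.6 = 1870.2 kg/min.
Recycle B = (1−0.229)×1870.2 = 1441.9 kg/min.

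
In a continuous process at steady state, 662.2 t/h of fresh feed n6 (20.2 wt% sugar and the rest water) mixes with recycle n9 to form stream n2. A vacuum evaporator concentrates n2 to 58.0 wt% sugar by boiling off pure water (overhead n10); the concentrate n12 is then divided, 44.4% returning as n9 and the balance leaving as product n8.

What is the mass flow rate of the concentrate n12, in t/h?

414.8 t/h

Overall sugar balance (none leaves overhead): sugar in fresh feed = sugar in product, i.e. 662.2×0.202 = (1−0.444)·n12·0.580.
n12 = 133.76/(0.580×0.556) = 414.8 t/h.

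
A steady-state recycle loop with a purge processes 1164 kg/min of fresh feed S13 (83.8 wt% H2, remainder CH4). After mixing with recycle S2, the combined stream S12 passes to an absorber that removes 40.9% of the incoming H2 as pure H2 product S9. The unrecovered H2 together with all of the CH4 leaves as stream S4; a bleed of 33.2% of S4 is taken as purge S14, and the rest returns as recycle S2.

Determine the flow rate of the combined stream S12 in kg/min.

2180 kg/min

CH4 enters only via S13 and leaves only via the purge: 1164×0.162 = 0.332×(CH4 in S4), and the absorber passes all CH4, so CH4 in S12 = CH4 in S4 = 567.98 kg/min.
H2 in S12: m_A = 1164×0.838 + (1−0.332)·(1−0.409)·m_A, so m_A = 975.43/0.6052 = 1611.7 kg/min.
S12 = 1611.7 + 567.98 = 2179.7 kg/min.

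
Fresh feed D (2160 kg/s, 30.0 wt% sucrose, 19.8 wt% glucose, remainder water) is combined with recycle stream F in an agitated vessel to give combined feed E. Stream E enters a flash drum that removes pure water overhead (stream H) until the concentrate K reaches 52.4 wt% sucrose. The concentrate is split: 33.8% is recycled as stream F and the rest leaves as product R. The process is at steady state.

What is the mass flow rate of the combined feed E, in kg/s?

2791 kg/s

Overall sucrose balance (none leaves overhead): sucrose in fresh feed = sucrose in product, i.e. 2160×0.300 = (1−0.338)·K·0.524.
K = 648/(0.524×0.662) = 1868 kg/s.
Recycle F = 0.338×1868 = 631.4 kg/s.
Combined feed E = 2160 + 631.4 = 2791.4 kg/s.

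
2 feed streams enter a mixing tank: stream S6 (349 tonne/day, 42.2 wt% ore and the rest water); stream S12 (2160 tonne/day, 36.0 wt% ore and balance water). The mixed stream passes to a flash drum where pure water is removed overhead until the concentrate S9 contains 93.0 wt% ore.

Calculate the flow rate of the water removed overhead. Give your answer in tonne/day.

ore entering = 349×0.422 + 2160×0.360 = 924.88 tonne/day.
All ore reports to S9, so S9 = 924.88/0.930 = 994.49 tonne/day.
Total feed = 2509 tonne/day; overhead = 2509 − 994.49 = 1514.5 tonne/day.

1515 tonne/day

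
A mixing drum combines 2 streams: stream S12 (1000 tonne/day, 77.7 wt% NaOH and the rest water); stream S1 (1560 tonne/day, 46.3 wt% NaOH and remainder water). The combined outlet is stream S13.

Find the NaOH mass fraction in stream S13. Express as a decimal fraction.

0.586

Total flow out = 1000 + 1560 = 2560 tonne/day.
NaOH in = 1000×0.777 + 1560×0.463 = 1499.3 tonne/day.
NaOH mass fraction in S13 = 1499.3/2560 = 0.586.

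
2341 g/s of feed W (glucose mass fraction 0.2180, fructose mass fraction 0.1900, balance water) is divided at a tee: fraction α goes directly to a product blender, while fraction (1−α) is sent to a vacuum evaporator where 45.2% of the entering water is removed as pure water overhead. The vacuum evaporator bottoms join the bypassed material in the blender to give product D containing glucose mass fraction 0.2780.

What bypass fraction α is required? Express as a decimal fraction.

0.193

All 2341×0.218 = 510.34 g/s of glucose reaches D, so D = 510.34/0.278 = 1835.7 g/s and vapour = 505.25 g/s.
The evaporator receives (1−α)·2341 of feed at 0.592 water and removes 0.452 of that water:
0.452×0.592×(1−α)×2341 = 505.25
(1−α) = 505.25/626.41 = 0.8066;  α = 0.1934.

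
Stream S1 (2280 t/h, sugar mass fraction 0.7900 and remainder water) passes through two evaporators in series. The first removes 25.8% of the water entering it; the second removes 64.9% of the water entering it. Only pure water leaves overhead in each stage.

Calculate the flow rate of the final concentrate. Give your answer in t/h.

water in feed = 2280×0.210 = 478.8 t/h.
After stage 1: water left = (1−0.258)×478.8 = 355.27; stream total = 2156.5 t/h.
After stage 2: water left = (1−0.649)×355.27 = 124.7; final concentrate = 1925.9 t/h.

1926 t/h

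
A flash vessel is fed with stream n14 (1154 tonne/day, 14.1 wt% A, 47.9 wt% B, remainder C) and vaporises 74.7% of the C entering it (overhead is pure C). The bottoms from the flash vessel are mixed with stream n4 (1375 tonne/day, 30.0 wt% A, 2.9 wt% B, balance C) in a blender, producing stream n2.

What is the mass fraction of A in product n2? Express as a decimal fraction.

Vapour removed = 0.747×0.380×1154 = 327.57 tonne/day; concentrate = 826.43 tonne/day.
A reaching the mixer = 162.71 (from concentrate) + 1375×0.300 = 575.21 tonne/day.
Product flow = 826.43 + 1375 = 2201.4 tonne/day; A fraction = 0.2613.

0.2613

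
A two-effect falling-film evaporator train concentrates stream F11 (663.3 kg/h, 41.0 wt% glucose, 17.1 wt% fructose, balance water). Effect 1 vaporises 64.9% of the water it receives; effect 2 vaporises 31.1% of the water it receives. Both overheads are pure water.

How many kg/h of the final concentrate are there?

452.6 kg/h

water in feed = 663.3×0.419 = 277.92 kg/h.
After stage 1: water left = (1−0.649)×277.92 = 97.551; stream total = 482.93 kg/h.
After stage 2: water left = (1−0.311)×97.551 = 67.213; final concentrate = 452.59 kg/h.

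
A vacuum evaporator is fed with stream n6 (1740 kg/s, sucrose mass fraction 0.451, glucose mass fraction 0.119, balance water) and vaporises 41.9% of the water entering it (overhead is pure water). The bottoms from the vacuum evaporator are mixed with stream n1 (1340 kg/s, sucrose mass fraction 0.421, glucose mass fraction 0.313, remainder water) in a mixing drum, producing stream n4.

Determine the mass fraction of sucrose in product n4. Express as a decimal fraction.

0.488

Vapour removed = 0.419×0.430×1740 = 313.5 kg/s; concentrate = 1426.5 kg/s.
sucrose reaching the mixer = 784.74 (from concentrate) + 1340×0.421 = 1348.9 kg/s.
Product flow = 1426.5 + 1340 = 2766.5 kg/s; sucrose fraction = 0.488.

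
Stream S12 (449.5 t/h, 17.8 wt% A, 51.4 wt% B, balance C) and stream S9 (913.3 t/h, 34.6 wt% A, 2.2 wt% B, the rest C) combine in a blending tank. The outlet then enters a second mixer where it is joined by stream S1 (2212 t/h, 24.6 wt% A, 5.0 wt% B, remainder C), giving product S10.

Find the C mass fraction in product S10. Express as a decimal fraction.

Overall, product flow = 3574.8 t/h.
C in = 449.5×0.308 + 913.3×0.632 + 2212×0.704 = 2272.9 t/h.
C fraction in S10 = 0.6358.

0.6358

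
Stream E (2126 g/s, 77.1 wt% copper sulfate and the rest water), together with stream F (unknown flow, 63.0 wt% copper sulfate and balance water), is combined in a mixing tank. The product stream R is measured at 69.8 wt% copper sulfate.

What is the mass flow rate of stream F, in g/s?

2282 g/s

Let F be the unknown flow. Total out = 2126 + F.
copper sulfate balance: 1639.1 + 0.630·F = 0.698·(2126 + F)
(0.630 − 0.698)·F = 0.698×2126 − 1639.1 = -155.2
F = -155.2 / -0.068 = 2282.3 g/s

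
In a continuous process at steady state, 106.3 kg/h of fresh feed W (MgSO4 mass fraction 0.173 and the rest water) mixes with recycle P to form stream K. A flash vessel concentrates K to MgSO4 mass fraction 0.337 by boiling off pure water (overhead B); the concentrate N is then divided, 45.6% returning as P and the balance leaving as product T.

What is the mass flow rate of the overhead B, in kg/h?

51.73 kg/h

Overall MgSO4 balance (none leaves overhead): MgSO4 in fresh feed = MgSO4 in product, i.e. 106.3×0.173 = (1−0.456)·N·0.337.
N = 18.39/(0.337×0.544) = 100.31 kg/h.
Recycle P = 0.456×100.31 = 45.742 kg/h.
Combined feed K = 106.3 + 45.742 = 152.04 kg/h.
Overhead B = K − N = 152.04 − 100.31 = 51.731 kg/h.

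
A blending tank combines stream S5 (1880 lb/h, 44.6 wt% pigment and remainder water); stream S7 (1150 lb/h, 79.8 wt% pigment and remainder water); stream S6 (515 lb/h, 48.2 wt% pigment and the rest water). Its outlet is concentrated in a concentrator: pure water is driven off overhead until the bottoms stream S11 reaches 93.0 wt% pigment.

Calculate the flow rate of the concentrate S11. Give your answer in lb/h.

2155 lb/h

pigment entering = 1880×0.446 + 1150×0.798 + 515×0.482 = 2004.4 lb/h.
All pigment reports to S11, so S11 = 2004.4/0.930 = 2155.3 lb/h.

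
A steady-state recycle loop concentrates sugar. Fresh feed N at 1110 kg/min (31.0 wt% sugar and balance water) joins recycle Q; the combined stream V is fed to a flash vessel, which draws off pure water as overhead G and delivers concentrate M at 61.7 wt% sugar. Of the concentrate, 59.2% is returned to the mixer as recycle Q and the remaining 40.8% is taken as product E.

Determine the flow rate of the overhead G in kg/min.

Overall sugar balance (none leaves overhead): sugar in fresh feed = sugar in product, i.e. 1110×0.310 = (1−0.592)·M·0.617.
M = 344.1/(0.617×0.408) = 1366.9 kg/min.
Recycle Q = 0.592×1366.9 = 809.21 kg/min.
Combined feed V = 1110 + 809.21 = 1919.2 kg/min.
Overhead G = V − M = 1919.2 − 1366.9 = 552.3 kg/min.

552.3 kg/min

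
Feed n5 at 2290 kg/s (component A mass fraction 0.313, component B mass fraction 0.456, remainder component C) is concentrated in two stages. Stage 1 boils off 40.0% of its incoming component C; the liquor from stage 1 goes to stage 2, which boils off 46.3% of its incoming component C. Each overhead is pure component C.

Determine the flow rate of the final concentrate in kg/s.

1931 kg/s

component C in feed = 2290×0.231 = 528.99 kg/s.
After stage 1: component C left = (1−0.400)×528.99 = 317.39; stream total = 2078.4 kg/s.
After stage 2: component C left = (1−0.463)×317.39 = 170.44; final concentrate = 1931.5 kg/s.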